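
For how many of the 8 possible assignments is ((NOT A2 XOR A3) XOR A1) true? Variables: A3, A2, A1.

Satisfying assignments: (0,0,0), (0,1,1), (1,0,1), (1,1,0)
Count: 4 out of 8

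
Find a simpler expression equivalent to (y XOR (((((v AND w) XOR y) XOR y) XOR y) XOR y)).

By XOR self-cancellation ((E XOR v) XOR v = E) then XOR self-cancellation ((E XOR v) XOR v = E):
= ((v AND w) XOR y)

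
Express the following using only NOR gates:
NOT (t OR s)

(((t NOR s) NOR (t NOR s)) NOR ((t NOR s) NOR (t NOR s)))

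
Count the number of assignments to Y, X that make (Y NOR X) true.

Satisfying assignments: (0,0)
Count: 1 out of 4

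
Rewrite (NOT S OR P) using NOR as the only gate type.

(((S NOR S) NOR P) NOR ((S NOR S) NOR P))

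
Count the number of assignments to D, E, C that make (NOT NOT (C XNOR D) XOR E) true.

Satisfying assignments: (0,0,0), (0,1,1), (1,0,1), (1,1,0)
Count: 4 out of 8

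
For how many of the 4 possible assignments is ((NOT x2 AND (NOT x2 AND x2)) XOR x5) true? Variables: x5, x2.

Satisfying assignments: (1,0), (1,1)
Count: 2 out of 4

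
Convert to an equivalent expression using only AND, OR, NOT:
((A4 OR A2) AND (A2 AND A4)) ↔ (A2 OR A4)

(((A4 OR A2) AND (A2 AND A4)) AND (A2 OR A4)) OR (NOT ((A4 OR A2) AND (A2 AND A4)) AND NOT (A2 OR A4))
(Biconditional = both true or both false)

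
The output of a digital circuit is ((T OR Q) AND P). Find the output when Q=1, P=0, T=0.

Substituting: ((0 OR 1) AND 0)
= 0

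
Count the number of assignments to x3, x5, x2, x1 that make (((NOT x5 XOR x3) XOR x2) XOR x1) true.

Satisfying assignments: (0,0,0,0), (0,0,1,1), (0,1,0,1), (0,1,1,0), (1,0,0,1), (1,0,1,0), (1,1,0,0), (1,1,1,1)
Count: 8 out of 16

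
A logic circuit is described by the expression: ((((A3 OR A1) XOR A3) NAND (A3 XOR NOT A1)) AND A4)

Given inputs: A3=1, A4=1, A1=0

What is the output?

Substituting: ((((1 OR 0) XOR 1) NAND (1 XOR NOT 0)) AND 1)
= 1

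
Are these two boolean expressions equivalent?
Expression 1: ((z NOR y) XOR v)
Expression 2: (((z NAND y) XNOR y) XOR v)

No. Counterexample: with v=0, y=0, z=0, Expression 1 = 1 but Expression 2 = 0.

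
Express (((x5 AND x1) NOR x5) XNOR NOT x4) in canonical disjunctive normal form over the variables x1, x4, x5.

(NOT x1 AND NOT x4 AND NOT x5) OR (NOT x1 AND x4 AND x5) OR (x1 AND NOT x4 AND NOT x5) OR (x1 AND x4 AND x5)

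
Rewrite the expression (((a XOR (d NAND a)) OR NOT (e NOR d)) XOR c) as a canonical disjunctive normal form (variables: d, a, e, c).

(NOT d AND NOT a AND NOT e AND NOT c) OR (NOT d AND NOT a AND e AND NOT c) OR (NOT d AND a AND NOT e AND c) OR (NOT d AND a AND e AND NOT c) OR (d AND NOT a AND NOT e AND NOT c) OR (d AND NOT a AND e AND NOT c) OR (d AND a AND NOT e AND NOT c) OR (d AND a AND e AND NOT c)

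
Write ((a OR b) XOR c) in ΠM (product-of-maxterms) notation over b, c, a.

ΠM(0, 3, 6, 7) = (b OR c OR a) AND (b OR NOT c OR NOT a) AND (NOT b OR NOT c OR a) AND (NOT b OR NOT c OR NOT a)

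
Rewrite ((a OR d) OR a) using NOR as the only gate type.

((((a NOR d) NOR (a NOR d)) NOR a) NOR (((a NOR d) NOR (a NOR d)) NOR a))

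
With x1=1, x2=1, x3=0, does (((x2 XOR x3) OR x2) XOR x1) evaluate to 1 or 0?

Substituting: (((1 XOR 0) OR 1) XOR 1)
= 0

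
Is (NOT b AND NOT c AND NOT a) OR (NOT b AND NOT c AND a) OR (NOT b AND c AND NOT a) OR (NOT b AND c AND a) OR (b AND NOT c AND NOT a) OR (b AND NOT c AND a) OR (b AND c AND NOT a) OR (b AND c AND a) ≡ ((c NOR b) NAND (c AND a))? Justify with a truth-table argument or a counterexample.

Yes, they are equivalent — the two output columns agree on all 8 assignments:
b | c | a | Expression 1 | Expression 2
---------------------------------------
0 | 0 | 0 | 1 | 1
0 | 0 | 1 | 1 | 1
0 | 1 | 0 | 1 | 1
0 | 1 | 1 | 1 | 1
1 | 0 | 0 | 1 | 1
1 | 0 | 1 | 1 | 1
1 | 1 | 0 | 1 | 1
1 | 1 | 1 | 1 | 1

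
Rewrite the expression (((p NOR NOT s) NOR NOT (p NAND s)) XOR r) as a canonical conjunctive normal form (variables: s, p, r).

(s OR p OR NOT r) AND (s OR NOT p OR NOT r) AND (NOT s OR p OR r) AND (NOT s OR NOT p OR r)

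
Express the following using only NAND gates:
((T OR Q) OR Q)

((((T NAND T) NAND (Q NAND Q)) NAND ((T NAND T) NAND (Q NAND Q))) NAND (Q NAND Q))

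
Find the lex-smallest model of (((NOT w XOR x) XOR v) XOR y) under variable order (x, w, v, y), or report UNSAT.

x=0, w=0, v=0, y=0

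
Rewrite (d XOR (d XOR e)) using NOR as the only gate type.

((((d NOR ((((d NOR e) NOR (d NOR e)) NOR ((d NOR e) NOR (d NOR e))) NOR ((((d NOR d) NOR (e NOR e)) NOR ((d NOR d) NOR (e NOR e))) NOR (((d NOR d) NOR (e NOR e)) NOR ((d NOR d) NOR (e NOR e)))))) NOR (d NOR ((((d NOR e) NOR (d NOR e)) NOR ((d NOR e) NOR (d NOR e))) NOR ((((d NOR d) NOR (e NOR e)) NOR ((d NOR d) NOR (e NOR e))) NOR (((d NOR d) NOR (e NOR e)) NOR ((d NOR d) NOR (e NOR e))))))) NOR ((d NOR ((((d NOR e) NOR (d NOR e)) NOR ((d NOR e) NOR (d NOR e))) NOR ((((d NOR d) NOR (e NOR e)) NOR ((d NOR d) NOR (e NOR e))) NOR (((d NOR d) NOR (e NOR e)) NOR ((d NOR d) NOR (e NOR e)))))) NOR (d NOR ((((d NOR e) NOR (d NOR e)) NOR ((d NOR e) NOR (d NOR e))) NOR ((((d NOR d) NOR (e NOR e)) NOR ((d NOR d) NOR (e NOR e))) NOR (((d NOR d) NOR (e NOR e)) NOR ((d NOR d) NOR (e NOR e)))))))) NOR ((((d NOR d) NOR (((((d NOR e) NOR (d NOR e)) NOR ((d NOR e) NOR (d NOR e))) NOR ((((d NOR d) NOR (e NOR e)) NOR ((d NOR d) NOR (e NOR e))) NOR (((d NOR d) NOR (e NOR e)) NOR ((d NOR d) NOR (e NOR e))))) NOR ((((d NOR e) NOR (d NOR e)) NOR ((d NOR e) NOR (d NOR e))) NOR ((((d NOR d) NOR (e NOR e)) NOR ((d NOR d) NOR (e NOR e))) NOR (((d NOR d) NOR (e NOR e)) NOR ((d NOR d) NOR (e NOR e))))))) NOR ((d NOR d) NOR (((((d NOR e) NOR (d NOR e)) NOR ((d NOR e) NOR (d NOR e))) NOR ((((d NOR d) NOR (e NOR e)) NOR ((d NOR d) NOR (e NOR e))) NOR (((d NOR d) NOR (e NOR e)) NOR ((d NOR d) NOR (e NOR e))))) NOR ((((d NOR e) NOR (d NOR e)) NOR ((d NOR e) NOR (d NOR e))) NOR ((((d NOR d) NOR (e NOR e)) NOR ((d NOR d) NOR (e NOR e))) NOR (((d NOR d) NOR (e NOR e)) NOR ((d NOR d) NOR (e NOR e)))))))) NOR (((d NOR d) NOR (((((d NOR e) NOR (d NOR e)) NOR ((d NOR e) NOR (d NOR e))) NOR ((((d NOR d) NOR (e NOR e)) NOR ((d NOR d) NOR (e NOR e))) NOR (((d NOR d) NOR (e NOR e)) NOR ((d NOR d) NOR (e NOR e))))) NOR ((((d NOR e) NOR (d NOR e)) NOR ((d NOR e) NOR (d NOR e))) NOR ((((d NOR d) NOR (e NOR e)) NOR ((d NOR d) NOR (e NOR e))) NOR (((d NOR d) NOR (e NOR e)) NOR ((d NOR d) NOR (e NOR e))))))) NOR ((d NOR d) NOR (((((d NOR e) NOR (d NOR e)) NOR ((d NOR e) NOR (d NOR e))) NOR ((((d NOR d) NOR (e NOR e)) NOR ((d NOR d) NOR (e NOR e))) NOR (((d NOR d) NOR (e NOR e)) NOR ((d NOR d) NOR (e NOR e))))) NOR ((((d NOR e) NOR (d NOR e)) NOR ((d NOR e) NOR (d NOR e))) NOR ((((d NOR d) NOR (e NOR e)) NOR ((d NOR d) NOR (e NOR e))) NOR (((d NOR d) NOR (e NOR e)) NOR ((d NOR d) NOR (e NOR e))))))))))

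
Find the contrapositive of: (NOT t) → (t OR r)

Contrapositive: NOT (t OR r) → t
Note: A statement and its contrapositive are logically equivalent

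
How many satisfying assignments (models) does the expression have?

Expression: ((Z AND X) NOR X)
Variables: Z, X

Satisfying assignments: (0,0), (1,0)
Count: 2 out of 4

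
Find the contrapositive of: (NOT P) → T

Contrapositive: NOT T → P
Note: A statement and its contrapositive are logically equivalent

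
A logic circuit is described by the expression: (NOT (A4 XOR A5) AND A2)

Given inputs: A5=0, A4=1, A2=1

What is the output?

Substituting: (NOT (1 XOR 0) AND 1)
= 0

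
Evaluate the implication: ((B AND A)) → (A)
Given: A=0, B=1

Antecedent ((B AND A)) = 0; consequent (A) = 0.
0 → 0 = 1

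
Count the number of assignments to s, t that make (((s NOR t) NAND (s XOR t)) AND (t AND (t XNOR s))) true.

Satisfying assignments: (1,1)
Count: 1 out of 4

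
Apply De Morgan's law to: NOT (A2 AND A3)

NOT A2 OR NOT A3
De Morgan's: NOT(AND of terms) = OR of negations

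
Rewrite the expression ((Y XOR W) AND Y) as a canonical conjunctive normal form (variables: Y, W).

(Y OR W) AND (Y OR NOT W) AND (NOT Y OR NOT W)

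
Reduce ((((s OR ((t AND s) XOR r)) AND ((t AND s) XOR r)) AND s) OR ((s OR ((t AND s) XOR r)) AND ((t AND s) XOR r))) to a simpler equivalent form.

By absorption (E OR (E AND v) = E) then absorption (E AND (E OR v) = E):
= ((t AND s) XOR r)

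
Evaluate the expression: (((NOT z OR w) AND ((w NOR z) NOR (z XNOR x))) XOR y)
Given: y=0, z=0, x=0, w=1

Substituting: (((NOT 0 OR 1) AND ((1 NOR 0) NOR (0 XNOR 0))) XOR 0)
= 0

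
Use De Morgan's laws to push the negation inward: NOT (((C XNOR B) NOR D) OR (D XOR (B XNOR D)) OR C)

NOT ((C XNOR B) NOR D) AND NOT (D XOR (B XNOR D)) AND NOT C
De Morgan's: NOT(OR of terms) = AND of negations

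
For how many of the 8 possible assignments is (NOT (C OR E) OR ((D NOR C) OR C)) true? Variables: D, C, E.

Satisfying assignments: (0,0,0), (0,0,1), (0,1,0), (0,1,1), (1,0,0), (1,1,0), (1,1,1)
Count: 7 out of 8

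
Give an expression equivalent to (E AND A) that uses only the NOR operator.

((E NOR E) NOR (A NOR A))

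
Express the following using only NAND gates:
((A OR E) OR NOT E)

((((A NAND A) NAND (E NAND E)) NAND ((A NAND A) NAND (E NAND E))) NAND ((E NAND E) NAND (E NAND E)))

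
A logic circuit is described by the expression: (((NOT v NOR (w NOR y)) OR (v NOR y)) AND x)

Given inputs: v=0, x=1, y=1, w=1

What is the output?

Substituting: (((NOT 0 NOR (1 NOR 1)) OR (0 NOR 1)) AND 1)
= 0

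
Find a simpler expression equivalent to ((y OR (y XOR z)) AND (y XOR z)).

By absorption (E AND (E OR v) = E):
= (y XOR z)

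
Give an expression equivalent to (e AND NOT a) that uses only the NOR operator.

((e NOR e) NOR ((a NOR a) NOR (a NOR a)))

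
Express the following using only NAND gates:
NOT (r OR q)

(((r NAND r) NAND (q NAND q)) NAND ((r NAND r) NAND (q NAND q)))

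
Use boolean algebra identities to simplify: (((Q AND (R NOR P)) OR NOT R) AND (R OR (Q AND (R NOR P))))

By distribution ((E OR v) AND (E OR NOT v) = E):
= (Q AND (R NOR P))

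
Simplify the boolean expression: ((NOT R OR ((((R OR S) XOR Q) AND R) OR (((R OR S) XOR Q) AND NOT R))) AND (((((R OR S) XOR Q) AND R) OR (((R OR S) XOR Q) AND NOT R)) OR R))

By distribution ((E OR v) AND (E OR NOT v) = E) then distribution ((E AND v) OR (E AND NOT v) = E):
= ((R OR S) XOR Q)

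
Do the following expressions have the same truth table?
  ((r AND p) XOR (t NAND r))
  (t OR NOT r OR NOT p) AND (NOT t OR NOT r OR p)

Yes, they are equivalent — the two output columns agree on all 8 assignments:
t | r | p | Expression 1 | Expression 2
---------------------------------------
0 | 0 | 0 | 1 | 1
0 | 0 | 1 | 1 | 1
0 | 1 | 0 | 1 | 1
0 | 1 | 1 | 0 | 0
1 | 0 | 0 | 1 | 1
1 | 0 | 1 | 1 | 1
1 | 1 | 0 | 0 | 0
1 | 1 | 1 | 1 | 1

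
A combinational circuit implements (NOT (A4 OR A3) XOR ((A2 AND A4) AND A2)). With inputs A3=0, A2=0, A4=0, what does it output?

Substituting: (NOT (0 OR 0) XOR ((0 AND 0) AND 0))
= 1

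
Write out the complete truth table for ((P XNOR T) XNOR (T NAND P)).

P | T | Output
--------------
0 | 0 | 1
0 | 1 | 0
1 | 0 | 0
1 | 1 | 0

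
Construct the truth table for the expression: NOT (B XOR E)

E | B | Output
--------------
0 | 0 | 1
0 | 1 | 0
1 | 0 | 0
1 | 1 | 1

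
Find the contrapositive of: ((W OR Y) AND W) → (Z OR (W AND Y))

Contrapositive: NOT (Z OR (W AND Y)) → NOT ((W OR Y) AND W)
Note: A statement and its contrapositive are logically equivalent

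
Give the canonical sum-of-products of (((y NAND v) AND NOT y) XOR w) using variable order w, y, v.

Σm(0, 1, 6, 7) = (NOT w AND NOT y AND NOT v) OR (NOT w AND NOT y AND v) OR (w AND y AND NOT v) OR (w AND y AND v)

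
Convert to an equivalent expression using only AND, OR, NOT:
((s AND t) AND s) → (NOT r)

NOT ((s AND t) AND s) OR (NOT r)
(Implication elimination: A → B = NOT A OR B)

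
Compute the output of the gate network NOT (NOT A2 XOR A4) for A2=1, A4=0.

Substituting: NOT (NOT 1 XOR 0)
= 1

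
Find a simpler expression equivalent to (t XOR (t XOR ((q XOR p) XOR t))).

By XOR self-cancellation ((E XOR v) XOR v = E):
= ((q XOR p) XOR t)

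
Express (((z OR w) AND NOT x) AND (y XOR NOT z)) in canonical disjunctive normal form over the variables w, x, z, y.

(NOT w AND NOT x AND z AND y) OR (w AND NOT x AND NOT z AND NOT y) OR (w AND NOT x AND z AND y)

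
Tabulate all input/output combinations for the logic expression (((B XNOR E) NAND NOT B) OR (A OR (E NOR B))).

B | E | A | Output
------------------
0 | 0 | 0 | 1
0 | 0 | 1 | 1
0 | 1 | 0 | 1
0 | 1 | 1 | 1
1 | 0 | 0 | 1
1 | 0 | 1 | 1
1 | 1 | 0 | 1
1 | 1 | 1 | 1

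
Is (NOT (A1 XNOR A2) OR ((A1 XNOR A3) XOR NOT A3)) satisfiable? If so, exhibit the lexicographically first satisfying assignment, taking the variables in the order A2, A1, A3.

A2=0, A1=1, A3=0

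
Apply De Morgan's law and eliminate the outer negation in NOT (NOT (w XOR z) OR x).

(w XOR z) AND NOT x
De Morgan's: NOT(OR of terms) = AND of negations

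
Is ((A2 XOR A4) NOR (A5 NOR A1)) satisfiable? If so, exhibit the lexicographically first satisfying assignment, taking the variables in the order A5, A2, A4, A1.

A5=0, A2=0, A4=0, A1=1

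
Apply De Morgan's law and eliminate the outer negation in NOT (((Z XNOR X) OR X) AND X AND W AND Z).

NOT ((Z XNOR X) OR X) OR NOT X OR NOT W OR NOT Z
De Morgan's: NOT(AND of terms) = OR of negations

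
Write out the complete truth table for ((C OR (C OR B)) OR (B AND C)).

C | B | Output
--------------
0 | 0 | 0
0 | 1 | 1
1 | 0 | 1
1 | 1 | 1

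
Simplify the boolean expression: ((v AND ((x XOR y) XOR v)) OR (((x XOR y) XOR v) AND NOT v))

By distribution ((E AND v) OR (E AND NOT v) = E):
= ((x XOR y) XOR v)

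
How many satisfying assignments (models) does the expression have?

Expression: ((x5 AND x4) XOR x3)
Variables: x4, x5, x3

Satisfying assignments: (0,0,1), (0,1,1), (1,0,1), (1,1,0)
Count: 4 out of 8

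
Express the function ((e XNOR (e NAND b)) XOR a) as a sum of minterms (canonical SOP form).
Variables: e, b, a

Σm(1, 3, 4, 7) = (NOT e AND NOT b AND a) OR (NOT e AND b AND a) OR (e AND NOT b AND NOT a) OR (e AND b AND a)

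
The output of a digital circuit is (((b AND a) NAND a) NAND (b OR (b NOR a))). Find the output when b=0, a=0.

Substituting: (((0 AND 0) NAND 0) NAND (0 OR (0 NOR 0)))
= 0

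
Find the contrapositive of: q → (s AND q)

Contrapositive: NOT (s AND q) → NOT q
Note: A statement and its contrapositive are logically equivalent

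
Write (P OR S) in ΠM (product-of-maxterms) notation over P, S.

ΠM(0) = (P OR S)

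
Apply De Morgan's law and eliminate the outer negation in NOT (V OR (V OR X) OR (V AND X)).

NOT V AND NOT (V OR X) AND NOT (V AND X)
De Morgan's: NOT(OR of terms) = AND of negations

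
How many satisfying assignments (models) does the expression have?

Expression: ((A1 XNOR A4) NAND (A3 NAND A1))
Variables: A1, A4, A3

Satisfying assignments: (0,1,0), (0,1,1), (1,0,0), (1,0,1), (1,1,1)
Count: 5 out of 8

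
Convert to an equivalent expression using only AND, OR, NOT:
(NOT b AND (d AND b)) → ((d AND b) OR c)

NOT (NOT b AND (d AND b)) OR ((d AND b) OR c)
(Implication elimination: A → B = NOT A OR B)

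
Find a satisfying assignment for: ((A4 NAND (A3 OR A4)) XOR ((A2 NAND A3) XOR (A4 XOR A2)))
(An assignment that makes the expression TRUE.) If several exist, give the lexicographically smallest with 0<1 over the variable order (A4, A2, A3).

A4=0, A2=1, A3=0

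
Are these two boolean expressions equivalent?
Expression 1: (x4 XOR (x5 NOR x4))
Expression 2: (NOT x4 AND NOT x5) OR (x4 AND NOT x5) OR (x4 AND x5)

Yes, they are equivalent — the two output columns agree on all 4 assignments:
x4 | x5 | Expression 1 | Expression 2
-------------------------------------
0 | 0 | 1 | 1
0 | 1 | 0 | 0
1 | 0 | 1 | 1
1 | 1 | 1 | 1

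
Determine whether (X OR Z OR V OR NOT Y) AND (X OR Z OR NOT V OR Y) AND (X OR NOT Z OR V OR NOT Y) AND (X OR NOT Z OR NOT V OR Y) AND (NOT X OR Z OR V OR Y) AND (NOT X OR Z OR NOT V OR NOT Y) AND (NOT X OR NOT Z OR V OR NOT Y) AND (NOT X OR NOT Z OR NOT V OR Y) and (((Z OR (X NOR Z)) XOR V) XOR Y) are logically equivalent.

Yes, they are equivalent — the two output columns agree on all 16 assignments:
X | Z | V | Y | Expression 1 | Expression 2
-------------------------------------------
0 | 0 | 0 | 0 | 1 | 1
0 | 0 | 0 | 1 | 0 | 0
0 | 0 | 1 | 0 | 0 | 0
0 | 0 | 1 | 1 | 1 | 1
0 | 1 | 0 | 0 | 1 | 1
0 | 1 | 0 | 1 | 0 | 0
0 | 1 | 1 | 0 | 0 | 0
0 | 1 | 1 | 1 | 1 | 1
1 | 0 | 0 | 0 | 0 | 0
1 | 0 | 0 | 1 | 1 | 1
1 | 0 | 1 | 0 | 1 | 1
1 | 0 | 1 | 1 | 0 | 0
1 | 1 | 0 | 0 | 1 | 1
1 | 1 | 0 | 1 | 0 | 0
1 | 1 | 1 | 0 | 0 | 0
1 | 1 | 1 | 1 | 1 | 1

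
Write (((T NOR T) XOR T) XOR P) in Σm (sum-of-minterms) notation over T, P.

Σm(0, 2) = (NOT T AND NOT P) OR (T AND NOT P)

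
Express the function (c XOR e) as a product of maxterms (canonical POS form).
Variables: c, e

ΠM(0, 3) = (c OR e) AND (NOT c OR NOT e)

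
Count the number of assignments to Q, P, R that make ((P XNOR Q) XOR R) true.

Satisfying assignments: (0,0,0), (0,1,1), (1,0,1), (1,1,0)
Count: 4 out of 8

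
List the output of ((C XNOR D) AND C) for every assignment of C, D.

C | D | Output
--------------
0 | 0 | 0
0 | 1 | 0
1 | 0 | 0
1 | 1 | 1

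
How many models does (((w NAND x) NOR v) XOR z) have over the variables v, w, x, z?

Satisfying assignments: (0,0,0,1), (0,0,1,1), (0,1,0,1), (0,1,1,0), (1,0,0,1), (1,0,1,1), (1,1,0,1), (1,1,1,1)
Count: 8 out of 16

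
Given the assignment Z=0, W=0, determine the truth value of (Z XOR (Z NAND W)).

Substituting: (0 XOR (0 NAND 0))
= 1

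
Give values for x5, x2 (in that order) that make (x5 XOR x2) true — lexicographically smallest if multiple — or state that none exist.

x5=0, x2=1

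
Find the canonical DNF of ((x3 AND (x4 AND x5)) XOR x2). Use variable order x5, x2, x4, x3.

(NOT x5 AND x2 AND NOT x4 AND NOT x3) OR (NOT x5 AND x2 AND NOT x4 AND x3) OR (NOT x5 AND x2 AND x4 AND NOT x3) OR (NOT x5 AND x2 AND x4 AND x3) OR (x5 AND NOT x2 AND x4 AND x3) OR (x5 AND x2 AND NOT x4 AND NOT x3) OR (x5 AND x2 AND NOT x4 AND x3) OR (x5 AND x2 AND x4 AND NOT x3)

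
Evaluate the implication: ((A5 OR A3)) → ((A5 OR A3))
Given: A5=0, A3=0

Antecedent ((A5 OR A3)) = 0; consequent ((A5 OR A3)) = 0.
0 → 0 = 1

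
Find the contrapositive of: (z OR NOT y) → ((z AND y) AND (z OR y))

Contrapositive: NOT ((z AND y) AND (z OR y)) → NOT (z OR NOT y)
Note: A statement and its contrapositive are logically equivalent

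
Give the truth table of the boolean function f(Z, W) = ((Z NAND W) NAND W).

Z | W | Output
--------------
0 | 0 | 1
0 | 1 | 0
1 | 0 | 1
1 | 1 | 1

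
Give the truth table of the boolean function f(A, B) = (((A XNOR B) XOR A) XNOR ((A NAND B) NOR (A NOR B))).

A | B | Output
--------------
0 | 0 | 0
0 | 1 | 1
1 | 0 | 0
1 | 1 | 0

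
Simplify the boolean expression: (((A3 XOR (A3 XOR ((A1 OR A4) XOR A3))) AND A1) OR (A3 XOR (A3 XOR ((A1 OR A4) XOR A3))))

By absorption (E OR (E AND v) = E) then XOR self-cancellation ((E XOR v) XOR v = E):
= ((A1 OR A4) XOR A3)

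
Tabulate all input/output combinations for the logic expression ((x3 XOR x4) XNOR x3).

x3 | x4 | Output
----------------
0 | 0 | 1
0 | 1 | 0
1 | 0 | 1
1 | 1 | 0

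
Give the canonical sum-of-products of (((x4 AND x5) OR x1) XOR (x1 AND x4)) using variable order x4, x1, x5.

Σm(2, 3, 5) = (NOT x4 AND x1 AND NOT x5) OR (NOT x4 AND x1 AND x5) OR (x4 AND NOT x1 AND x5)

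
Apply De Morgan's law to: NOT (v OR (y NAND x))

NOT v AND NOT (y NAND x)
De Morgan's: NOT(OR of terms) = AND of negations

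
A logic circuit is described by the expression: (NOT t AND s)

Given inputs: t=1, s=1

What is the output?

Substituting: (NOT 1 AND 1)
= 0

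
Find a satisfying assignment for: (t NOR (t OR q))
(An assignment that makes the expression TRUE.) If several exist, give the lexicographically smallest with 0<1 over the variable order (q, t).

q=0, t=0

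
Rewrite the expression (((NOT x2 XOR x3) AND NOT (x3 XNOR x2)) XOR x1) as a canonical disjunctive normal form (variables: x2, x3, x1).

(NOT x2 AND NOT x3 AND x1) OR (NOT x2 AND x3 AND x1) OR (x2 AND NOT x3 AND x1) OR (x2 AND x3 AND x1)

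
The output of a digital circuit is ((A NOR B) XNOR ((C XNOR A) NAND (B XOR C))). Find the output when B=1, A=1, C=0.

Substituting: ((1 NOR 1) XNOR ((0 XNOR 1) NAND (1 XOR 0)))
= 0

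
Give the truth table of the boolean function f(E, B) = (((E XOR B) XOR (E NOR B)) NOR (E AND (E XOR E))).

E | B | Output
--------------
0 | 0 | 0
0 | 1 | 0
1 | 0 | 0
1 | 1 | 1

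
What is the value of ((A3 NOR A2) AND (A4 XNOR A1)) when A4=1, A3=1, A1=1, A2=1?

Substituting: ((1 NOR 1) AND (1 XNOR 1))
= 0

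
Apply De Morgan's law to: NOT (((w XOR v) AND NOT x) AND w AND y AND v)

NOT ((w XOR v) AND NOT x) OR NOT w OR NOT y OR NOT v
De Morgan's: NOT(AND of terms) = OR of negations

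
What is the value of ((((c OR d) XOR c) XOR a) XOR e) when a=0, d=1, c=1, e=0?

Substituting: ((((1 OR 1) XOR 1) XOR 0) XOR 0)
= 0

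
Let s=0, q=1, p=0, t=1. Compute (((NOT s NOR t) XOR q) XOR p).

Substituting: (((NOT 0 NOR 1) XOR 1) XOR 0)
= 1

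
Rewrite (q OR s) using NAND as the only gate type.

((q NAND q) NAND (s NAND s))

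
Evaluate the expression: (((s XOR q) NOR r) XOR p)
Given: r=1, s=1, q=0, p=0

Substituting: (((1 XOR 0) NOR 1) XOR 0)
= 0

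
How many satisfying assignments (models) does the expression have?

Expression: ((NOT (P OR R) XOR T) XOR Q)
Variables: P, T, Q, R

Satisfying assignments: (0,0,0,0), (0,0,1,1), (0,1,0,1), (0,1,1,0), (1,0,1,0), (1,0,1,1), (1,1,0,0), (1,1,0,1)
Count: 8 out of 16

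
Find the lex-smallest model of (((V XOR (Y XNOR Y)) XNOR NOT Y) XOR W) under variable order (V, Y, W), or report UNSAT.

V=0, Y=0, W=0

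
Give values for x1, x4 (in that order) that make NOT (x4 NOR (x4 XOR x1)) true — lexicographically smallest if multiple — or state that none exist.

x1=0, x4=1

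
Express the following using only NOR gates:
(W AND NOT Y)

((W NOR W) NOR ((Y NOR Y) NOR (Y NOR Y)))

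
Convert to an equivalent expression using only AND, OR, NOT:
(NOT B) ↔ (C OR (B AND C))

((NOT B) AND (C OR (B AND C))) OR (B AND NOT (C OR (B AND C)))
(Biconditional = both true or both false)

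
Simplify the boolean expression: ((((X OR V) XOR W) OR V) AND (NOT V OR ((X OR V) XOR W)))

By distribution ((E OR v) AND (E OR NOT v) = E):
= ((X OR V) XOR W)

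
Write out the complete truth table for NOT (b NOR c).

b | c | Output
--------------
0 | 0 | 0
0 | 1 | 1
1 | 0 | 1
1 | 1 | 1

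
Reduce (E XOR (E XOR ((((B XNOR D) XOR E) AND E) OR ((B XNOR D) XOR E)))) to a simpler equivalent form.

By XOR self-cancellation ((E XOR v) XOR v = E) then absorption (E OR (E AND v) = E):
= ((B XNOR D) XOR E)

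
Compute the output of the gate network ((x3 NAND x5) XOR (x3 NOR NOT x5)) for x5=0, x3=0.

Substituting: ((0 NAND 0) XOR (0 NOR NOT 0))
= 1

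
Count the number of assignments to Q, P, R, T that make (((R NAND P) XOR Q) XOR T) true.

Satisfying assignments: (0,0,0,0), (0,0,1,0), (0,1,0,0), (0,1,1,1), (1,0,0,1), (1,0,1,1), (1,1,0,1), (1,1,1,0)
Count: 8 out of 16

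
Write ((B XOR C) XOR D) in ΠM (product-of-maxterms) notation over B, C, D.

ΠM(0, 3, 5, 6) = (B OR C OR D) AND (B OR NOT C OR NOT D) AND (NOT B OR C OR NOT D) AND (NOT B OR NOT C OR D)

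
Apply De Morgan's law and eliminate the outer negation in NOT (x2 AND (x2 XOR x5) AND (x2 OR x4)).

NOT x2 OR NOT (x2 XOR x5) OR NOT (x2 OR x4)
De Morgan's: NOT(AND of terms) = OR of negations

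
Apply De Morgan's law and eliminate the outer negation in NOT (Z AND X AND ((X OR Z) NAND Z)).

NOT Z OR NOT X OR NOT ((X OR Z) NAND Z)
De Morgan's: NOT(AND of terms) = OR of negations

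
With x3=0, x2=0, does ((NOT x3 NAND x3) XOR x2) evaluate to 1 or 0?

Substituting: ((NOT 0 NAND 0) XOR 0)
= 1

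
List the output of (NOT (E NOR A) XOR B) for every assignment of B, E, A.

B | E | A | Output
------------------
0 | 0 | 0 | 0
0 | 0 | 1 | 1
0 | 1 | 0 | 1
0 | 1 | 1 | 1
1 | 0 | 0 | 1
1 | 0 | 1 | 0
1 | 1 | 0 | 0
1 | 1 | 1 | 0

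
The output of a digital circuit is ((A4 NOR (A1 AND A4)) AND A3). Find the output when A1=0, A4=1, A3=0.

Substituting: ((1 NOR (0 AND 1)) AND 0)
= 0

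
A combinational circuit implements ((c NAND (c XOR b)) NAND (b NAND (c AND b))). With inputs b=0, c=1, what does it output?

Substituting: ((1 NAND (1 XOR 0)) NAND (0 NAND (1 AND 0)))
= 1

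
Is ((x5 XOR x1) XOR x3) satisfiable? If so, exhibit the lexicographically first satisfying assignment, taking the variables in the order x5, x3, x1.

x5=0, x3=0, x1=1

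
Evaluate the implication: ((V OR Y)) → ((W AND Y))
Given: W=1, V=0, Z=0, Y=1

Antecedent ((V OR Y)) = 1; consequent ((W AND Y)) = 1.
1 → 1 = 1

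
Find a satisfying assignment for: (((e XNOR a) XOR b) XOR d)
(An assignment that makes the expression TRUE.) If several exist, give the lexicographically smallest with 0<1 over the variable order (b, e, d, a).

b=0, e=0, d=0, a=0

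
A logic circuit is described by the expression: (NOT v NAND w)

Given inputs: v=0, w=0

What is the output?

Substituting: (NOT 0 NAND 0)
= 1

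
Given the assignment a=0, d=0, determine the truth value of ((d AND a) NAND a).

Substituting: ((0 AND 0) NAND 0)
= 1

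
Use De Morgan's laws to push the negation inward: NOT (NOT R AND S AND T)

R OR NOT S OR NOT T
De Morgan's: NOT(AND of terms) = OR of negations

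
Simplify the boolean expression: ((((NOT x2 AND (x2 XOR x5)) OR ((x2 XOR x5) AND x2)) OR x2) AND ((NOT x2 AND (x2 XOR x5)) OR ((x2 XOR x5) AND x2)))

By absorption (E AND (E OR v) = E) then distribution ((E AND v) OR (E AND NOT v) = E):
= (x2 XOR x5)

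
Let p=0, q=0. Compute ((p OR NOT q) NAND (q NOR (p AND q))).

Substituting: ((0 OR NOT 0) NAND (0 NOR (0 AND 0)))
= 0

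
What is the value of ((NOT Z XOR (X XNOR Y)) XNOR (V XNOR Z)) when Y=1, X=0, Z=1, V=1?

Substituting: ((NOT 1 XOR (0 XNOR 1)) XNOR (1 XNOR 1))
= 0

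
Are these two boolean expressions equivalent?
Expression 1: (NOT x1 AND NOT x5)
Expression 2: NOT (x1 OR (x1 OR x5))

Yes, they are equivalent — the two output columns agree on all 4 assignments:
x1 | x5 | Expression 1 | Expression 2
-------------------------------------
0 | 0 | 1 | 1
0 | 1 | 0 | 0
1 | 0 | 0 | 0
1 | 1 | 0 | 0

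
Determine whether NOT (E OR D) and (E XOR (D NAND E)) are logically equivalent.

No. Counterexample: with E=0, D=1, Expression 1 = 0 but Expression 2 = 1.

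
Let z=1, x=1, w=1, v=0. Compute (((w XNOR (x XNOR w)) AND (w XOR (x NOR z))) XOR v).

Substituting: (((1 XNOR (1 XNOR 1)) AND (1 XOR (1 NOR 1))) XOR 0)
= 1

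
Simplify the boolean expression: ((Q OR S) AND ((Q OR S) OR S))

By absorption (E AND (E OR v) = E):
= (Q OR S)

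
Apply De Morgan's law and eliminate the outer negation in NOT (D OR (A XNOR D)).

NOT D AND NOT (A XNOR D)
De Morgan's: NOT(OR of terms) = AND of negations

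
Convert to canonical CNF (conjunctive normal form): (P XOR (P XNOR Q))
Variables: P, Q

(P OR NOT Q) AND (NOT P OR NOT Q)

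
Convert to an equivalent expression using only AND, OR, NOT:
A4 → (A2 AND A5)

NOT A4 OR (A2 AND A5)
(Implication elimination: A → B = NOT A OR B)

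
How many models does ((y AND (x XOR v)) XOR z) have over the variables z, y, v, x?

Satisfying assignments: (0,1,0,1), (0,1,1,0), (1,0,0,0), (1,0,0,1), (1,0,1,0), (1,0,1,1), (1,1,0,0), (1,1,1,1)
Count: 8 out of 16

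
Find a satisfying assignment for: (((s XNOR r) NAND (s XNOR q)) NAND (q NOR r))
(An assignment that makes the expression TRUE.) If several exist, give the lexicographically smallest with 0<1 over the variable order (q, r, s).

q=0, r=0, s=0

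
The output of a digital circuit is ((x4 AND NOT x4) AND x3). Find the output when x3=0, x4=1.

Substituting: ((1 AND NOT 1) AND 0)
= 0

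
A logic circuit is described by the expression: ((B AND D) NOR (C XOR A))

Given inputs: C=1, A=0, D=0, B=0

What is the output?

Substituting: ((0 AND 0) NOR (1 XOR 0))
= 0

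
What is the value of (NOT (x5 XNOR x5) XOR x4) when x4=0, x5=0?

Substituting: (NOT (0 XNOR 0) XOR 0)
= 0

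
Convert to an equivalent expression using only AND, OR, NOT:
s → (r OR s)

NOT s OR (r OR s)
(Implication elimination: A → B = NOT A OR B)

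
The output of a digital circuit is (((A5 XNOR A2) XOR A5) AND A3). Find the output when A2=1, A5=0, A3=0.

Substituting: (((0 XNOR 1) XOR 0) AND 0)
= 0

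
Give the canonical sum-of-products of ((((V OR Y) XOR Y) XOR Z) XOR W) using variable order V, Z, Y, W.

Σm(1, 3, 4, 6, 8, 11, 13, 14) = (NOT V AND NOT Z AND NOT Y AND W) OR (NOT V AND NOT Z AND Y AND W) OR (NOT V AND Z AND NOT Y AND NOT W) OR (NOT V AND Z AND Y AND NOT W) OR (V AND NOT Z AND NOT Y AND NOT W) OR (V AND NOT Z AND Y AND W) OR (V AND Z AND NOT Y AND W) OR (V AND Z AND Y AND NOT W)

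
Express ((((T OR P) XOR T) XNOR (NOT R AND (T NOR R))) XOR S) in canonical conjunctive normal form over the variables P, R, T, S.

(P OR R OR T OR S) AND (P OR R OR NOT T OR NOT S) AND (P OR NOT R OR T OR NOT S) AND (P OR NOT R OR NOT T OR NOT S) AND (NOT P OR R OR T OR NOT S) AND (NOT P OR R OR NOT T OR NOT S) AND (NOT P OR NOT R OR T OR S) AND (NOT P OR NOT R OR NOT T OR NOT S)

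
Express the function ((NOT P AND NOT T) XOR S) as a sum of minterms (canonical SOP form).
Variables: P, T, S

Σm(0, 3, 5, 7) = (NOT P AND NOT T AND NOT S) OR (NOT P AND T AND S) OR (P AND NOT T AND S) OR (P AND T AND S)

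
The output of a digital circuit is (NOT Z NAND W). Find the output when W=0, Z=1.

Substituting: (NOT 1 NAND 0)
= 1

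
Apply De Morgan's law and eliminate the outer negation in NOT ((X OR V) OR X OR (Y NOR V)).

NOT (X OR V) AND NOT X AND NOT (Y NOR V)
De Morgan's: NOT(OR of terms) = AND of negations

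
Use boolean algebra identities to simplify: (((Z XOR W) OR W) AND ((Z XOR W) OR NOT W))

By distribution ((E OR v) AND (E OR NOT v) = E):
= (Z XOR W)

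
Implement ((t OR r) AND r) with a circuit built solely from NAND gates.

((((t NAND t) NAND (r NAND r)) NAND r) NAND (((t NAND t) NAND (r NAND r)) NAND r))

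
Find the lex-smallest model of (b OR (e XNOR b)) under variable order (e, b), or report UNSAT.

e=0, b=0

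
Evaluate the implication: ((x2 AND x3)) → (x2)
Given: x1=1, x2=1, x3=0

Antecedent ((x2 AND x3)) = 0; consequent (x2) = 1.
0 → 1 = 1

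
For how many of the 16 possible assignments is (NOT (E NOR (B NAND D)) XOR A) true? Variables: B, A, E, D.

Satisfying assignments: (0,0,0,0), (0,0,0,1), (0,0,1,0), (0,0,1,1), (1,0,0,0), (1,0,1,0), (1,0,1,1), (1,1,0,1)
Count: 8 out of 16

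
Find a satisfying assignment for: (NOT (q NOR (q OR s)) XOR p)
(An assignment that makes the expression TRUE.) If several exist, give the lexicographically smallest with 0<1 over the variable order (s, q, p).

s=0, q=0, p=1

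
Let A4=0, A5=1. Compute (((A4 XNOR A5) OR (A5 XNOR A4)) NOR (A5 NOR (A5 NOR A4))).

Substituting: (((0 XNOR 1) OR (1 XNOR 0)) NOR (1 NOR (1 NOR 0)))
= 1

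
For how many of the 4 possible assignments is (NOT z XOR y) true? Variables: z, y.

Satisfying assignments: (0,0), (1,1)
Count: 2 out of 4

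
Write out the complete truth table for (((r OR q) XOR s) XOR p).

r | s | q | p | Output
----------------------
0 | 0 | 0 | 0 | 0
0 | 0 | 0 | 1 | 1
0 | 0 | 1 | 0 | 1
0 | 0 | 1 | 1 | 0
0 | 1 | 0 | 0 | 1
0 | 1 | 0 | 1 | 0
0 | 1 | 1 | 0 | 0
0 | 1 | 1 | 1 | 1
1 | 0 | 0 | 0 | 1
1 | 0 | 0 | 1 | 0
1 | 0 | 1 | 0 | 1
1 | 0 | 1 | 1 | 0
1 | 1 | 0 | 0 | 0
1 | 1 | 0 | 1 | 1
1 | 1 | 1 | 0 | 0
1 | 1 | 1 | 1 | 1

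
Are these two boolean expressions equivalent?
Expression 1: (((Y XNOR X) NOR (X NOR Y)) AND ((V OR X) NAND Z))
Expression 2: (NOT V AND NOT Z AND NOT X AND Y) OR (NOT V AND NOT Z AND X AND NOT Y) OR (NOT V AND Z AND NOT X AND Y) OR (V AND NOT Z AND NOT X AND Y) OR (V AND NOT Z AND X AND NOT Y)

Yes, they are equivalent — the two output columns agree on all 16 assignments:
V | Z | X | Y | Expression 1 | Expression 2
-------------------------------------------
0 | 0 | 0 | 0 | 0 | 0
0 | 0 | 0 | 1 | 1 | 1
0 | 0 | 1 | 0 | 1 | 1
0 | 0 | 1 | 1 | 0 | 0
0 | 1 | 0 | 0 | 0 | 0
0 | 1 | 0 | 1 | 1 | 1
0 | 1 | 1 | 0 | 0 | 0
0 | 1 | 1 | 1 | 0 | 0
1 | 0 | 0 | 0 | 0 | 0
1 | 0 | 0 | 1 | 1 | 1
1 | 0 | 1 | 0 | 1 | 1
1 | 0 | 1 | 1 | 0 | 0
1 | 1 | 0 | 0 | 0 | 0
1 | 1 | 0 | 1 | 0 | 0
1 | 1 | 1 | 0 | 0 | 0
1 | 1 | 1 | 1 | 0 | 0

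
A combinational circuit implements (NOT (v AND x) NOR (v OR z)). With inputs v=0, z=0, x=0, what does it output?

Substituting: (NOT (0 AND 0) NOR (0 OR 0))
= 0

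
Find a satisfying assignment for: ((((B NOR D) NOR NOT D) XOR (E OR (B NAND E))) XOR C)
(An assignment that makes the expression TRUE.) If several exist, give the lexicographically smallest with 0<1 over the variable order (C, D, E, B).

C=0, D=0, E=0, B=0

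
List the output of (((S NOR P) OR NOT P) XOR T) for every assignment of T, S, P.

T | S | P | Output
------------------
0 | 0 | 0 | 1
0 | 0 | 1 | 0
0 | 1 | 0 | 1
0 | 1 | 1 | 0
1 | 0 | 0 | 0
1 | 0 | 1 | 1
1 | 1 | 0 | 0
1 | 1 | 1 | 1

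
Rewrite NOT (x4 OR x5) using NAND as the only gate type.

(((x4 NAND x4) NAND (x5 NAND x5)) NAND ((x4 NAND x4) NAND (x5 NAND x5)))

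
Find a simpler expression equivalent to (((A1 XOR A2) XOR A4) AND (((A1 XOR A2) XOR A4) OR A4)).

By absorption (E AND (E OR v) = E):
= ((A1 XOR A2) XOR A4)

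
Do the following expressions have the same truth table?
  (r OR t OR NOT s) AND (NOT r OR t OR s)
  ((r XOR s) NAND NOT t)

Yes, they are equivalent — the two output columns agree on all 8 assignments:
r | t | s | Expression 1 | Expression 2
---------------------------------------
0 | 0 | 0 | 1 | 1
0 | 0 | 1 | 0 | 0
0 | 1 | 0 | 1 | 1
0 | 1 | 1 | 1 | 1
1 | 0 | 0 | 0 | 0
1 | 0 | 1 | 1 | 1
1 | 1 | 0 | 1 | 1
1 | 1 | 1 | 1 | 1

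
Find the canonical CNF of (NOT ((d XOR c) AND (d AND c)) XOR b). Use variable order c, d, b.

(c OR d OR NOT b) AND (c OR NOT d OR NOT b) AND (NOT c OR d OR NOT b) AND (NOT c OR NOT d OR NOT b)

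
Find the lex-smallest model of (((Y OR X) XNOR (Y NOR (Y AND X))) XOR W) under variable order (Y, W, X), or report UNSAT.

Y=0, W=0, X=1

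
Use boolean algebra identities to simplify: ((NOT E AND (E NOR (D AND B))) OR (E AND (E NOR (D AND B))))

By distribution ((E AND v) OR (E AND NOT v) = E):
= (E NOR (D AND B))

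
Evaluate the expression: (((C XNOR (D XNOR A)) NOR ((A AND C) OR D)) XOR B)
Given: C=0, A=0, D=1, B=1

Substituting: (((0 XNOR (1 XNOR 0)) NOR ((0 AND 0) OR 1)) XOR 1)
= 1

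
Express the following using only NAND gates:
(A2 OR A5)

((A2 NAND A2) NAND (A5 NAND A5))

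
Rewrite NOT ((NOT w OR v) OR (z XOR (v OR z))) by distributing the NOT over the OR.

NOT (NOT w OR v) AND NOT (z XOR (v OR z))
De Morgan's: NOT(OR of terms) = AND of negations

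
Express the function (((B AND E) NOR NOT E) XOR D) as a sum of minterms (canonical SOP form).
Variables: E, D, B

Σm(2, 3, 4, 7) = (NOT E AND D AND NOT B) OR (NOT E AND D AND B) OR (E AND NOT D AND NOT B) OR (E AND D AND B)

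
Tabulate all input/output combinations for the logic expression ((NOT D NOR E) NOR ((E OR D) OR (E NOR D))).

D | E | Output
--------------
0 | 0 | 0
0 | 1 | 0
1 | 0 | 0
1 | 1 | 0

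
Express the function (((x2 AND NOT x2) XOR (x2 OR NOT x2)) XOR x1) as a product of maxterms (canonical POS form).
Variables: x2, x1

ΠM(1, 3) = (x2 OR NOT x1) AND (NOT x2 OR NOT x1)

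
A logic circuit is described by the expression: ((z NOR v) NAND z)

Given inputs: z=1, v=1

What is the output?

Substituting: ((1 NOR 1) NAND 1)
= 1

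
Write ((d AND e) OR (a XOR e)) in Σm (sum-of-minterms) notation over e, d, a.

Σm(1, 3, 4, 6, 7) = (NOT e AND NOT d AND a) OR (NOT e AND d AND a) OR (e AND NOT d AND NOT a) OR (e AND d AND NOT a) OR (e AND d AND a)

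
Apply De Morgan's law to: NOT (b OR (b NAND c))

NOT b AND NOT (b NAND c)
De Morgan's: NOT(OR of terms) = AND of negations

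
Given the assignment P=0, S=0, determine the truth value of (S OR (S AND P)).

Substituting: (0 OR (0 AND 0))
= 0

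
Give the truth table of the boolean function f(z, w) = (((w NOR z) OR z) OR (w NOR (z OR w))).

z | w | Output
--------------
0 | 0 | 1
0 | 1 | 0
1 | 0 | 1
1 | 1 | 1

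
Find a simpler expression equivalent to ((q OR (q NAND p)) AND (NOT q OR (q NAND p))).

By distribution ((E OR v) AND (E OR NOT v) = E):
= (q NAND p)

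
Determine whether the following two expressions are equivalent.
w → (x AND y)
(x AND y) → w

No, Converse is not equivalent to original (counterexample: y=0, x=0, w=1)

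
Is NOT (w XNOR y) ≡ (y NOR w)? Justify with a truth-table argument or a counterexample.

No. Counterexample: with y=0, w=0, Expression 1 = 0 but Expression 2 = 1.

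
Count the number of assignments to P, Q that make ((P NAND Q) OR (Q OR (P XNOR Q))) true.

Satisfying assignments: (0,0), (0,1), (1,0), (1,1)
Count: 4 out of 4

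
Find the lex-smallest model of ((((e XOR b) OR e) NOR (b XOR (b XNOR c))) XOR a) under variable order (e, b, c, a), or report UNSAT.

e=0, b=0, c=0, a=1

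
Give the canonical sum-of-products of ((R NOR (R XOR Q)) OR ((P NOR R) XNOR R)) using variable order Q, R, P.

Σm(0, 1, 5) = (NOT Q AND NOT R AND NOT P) OR (NOT Q AND NOT R AND P) OR (Q AND NOT R AND P)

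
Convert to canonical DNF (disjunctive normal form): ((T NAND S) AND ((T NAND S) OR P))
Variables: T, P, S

(NOT T AND NOT P AND NOT S) OR (NOT T AND NOT P AND S) OR (NOT T AND P AND NOT S) OR (NOT T AND P AND S) OR (T AND NOT P AND NOT S) OR (T AND P AND NOT S)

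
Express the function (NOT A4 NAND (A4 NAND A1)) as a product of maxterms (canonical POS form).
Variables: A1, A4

ΠM(0, 2) = (A1 OR A4) AND (NOT A1 OR A4)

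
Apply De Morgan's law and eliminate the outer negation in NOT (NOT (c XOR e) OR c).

(c XOR e) AND NOT c
De Morgan's: NOT(OR of terms) = AND of negations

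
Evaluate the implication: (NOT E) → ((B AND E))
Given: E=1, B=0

Antecedent (NOT E) = 0; consequent ((B AND E)) = 0.
0 → 0 = 1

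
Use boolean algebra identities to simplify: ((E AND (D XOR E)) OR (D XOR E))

By absorption (E OR (E AND v) = E):
= (D XOR E)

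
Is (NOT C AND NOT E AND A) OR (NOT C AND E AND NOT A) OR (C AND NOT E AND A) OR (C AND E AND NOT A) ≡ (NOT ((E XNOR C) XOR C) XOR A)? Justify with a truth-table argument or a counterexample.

Yes, they are equivalent — the two output columns agree on all 8 assignments:
C | E | A | Expression 1 | Expression 2
---------------------------------------
0 | 0 | 0 | 0 | 0
0 | 0 | 1 | 1 | 1
0 | 1 | 0 | 1 | 1
0 | 1 | 1 | 0 | 0
1 | 0 | 0 | 0 | 0
1 | 0 | 1 | 1 | 1
1 | 1 | 0 | 1 | 1
1 | 1 | 1 | 0 | 0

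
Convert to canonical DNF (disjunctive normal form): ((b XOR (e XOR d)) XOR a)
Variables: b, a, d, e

(NOT b AND NOT a AND NOT d AND e) OR (NOT b AND NOT a AND d AND NOT e) OR (NOT b AND a AND NOT d AND NOT e) OR (NOT b AND a AND d AND e) OR (b AND NOT a AND NOT d AND NOT e) OR (b AND NOT a AND d AND e) OR (b AND a AND NOT d AND e) OR (b AND a AND d AND NOT e)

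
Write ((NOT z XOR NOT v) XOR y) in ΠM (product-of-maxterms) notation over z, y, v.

ΠM(0, 3, 5, 6) = (z OR y OR v) AND (z OR NOT y OR NOT v) AND (NOT z OR y OR NOT v) AND (NOT z OR NOT y OR v)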